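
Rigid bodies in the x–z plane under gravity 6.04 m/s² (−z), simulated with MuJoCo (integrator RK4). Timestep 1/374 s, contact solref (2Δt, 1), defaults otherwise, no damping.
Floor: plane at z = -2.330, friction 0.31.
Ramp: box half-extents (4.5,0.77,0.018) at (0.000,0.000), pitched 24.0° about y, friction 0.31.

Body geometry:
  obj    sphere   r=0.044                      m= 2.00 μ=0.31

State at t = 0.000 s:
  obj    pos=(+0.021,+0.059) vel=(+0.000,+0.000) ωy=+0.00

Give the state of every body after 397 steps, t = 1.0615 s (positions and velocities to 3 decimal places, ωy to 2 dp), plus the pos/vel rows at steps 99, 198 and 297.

State at t = 1.0615 s:
  obj    pos=(+0.924,-0.344) vel=(+1.702,-0.758) ωy=+42.33

Key-timestep trajectory:
   step    t(s)  obj.x    obj.z    obj.vx   obj.vz 
     99  0.2647   +0.077  +0.034  +0.424  -0.189
    198  0.5294   +0.246  -0.041  +0.849  -0.378
    297  0.7941   +0.526  -0.166  +1.273  -0.567


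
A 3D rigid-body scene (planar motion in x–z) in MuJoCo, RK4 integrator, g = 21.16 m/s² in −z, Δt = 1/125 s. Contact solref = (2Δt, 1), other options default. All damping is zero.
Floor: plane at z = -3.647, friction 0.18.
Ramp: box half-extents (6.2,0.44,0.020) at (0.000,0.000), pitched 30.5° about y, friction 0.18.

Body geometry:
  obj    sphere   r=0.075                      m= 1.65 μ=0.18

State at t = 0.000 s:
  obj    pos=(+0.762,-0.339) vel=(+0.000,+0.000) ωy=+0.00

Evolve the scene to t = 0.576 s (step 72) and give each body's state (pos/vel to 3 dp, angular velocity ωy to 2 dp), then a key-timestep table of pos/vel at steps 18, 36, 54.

State at t = 0.576 s:
  obj    pos=(+1.859,-0.985) vel=(+3.808,-2.243) ωy=+58.86

Key-timestep trajectory:
   step    t(s)  obj.x    obj.z    obj.vx   obj.vz 
     18  0.1440   +0.831  -0.379  +0.953  -0.561
     36  0.2880   +1.037  -0.500  +1.905  -1.122
     54  0.4320   +1.379  -0.702  +2.856  -1.683


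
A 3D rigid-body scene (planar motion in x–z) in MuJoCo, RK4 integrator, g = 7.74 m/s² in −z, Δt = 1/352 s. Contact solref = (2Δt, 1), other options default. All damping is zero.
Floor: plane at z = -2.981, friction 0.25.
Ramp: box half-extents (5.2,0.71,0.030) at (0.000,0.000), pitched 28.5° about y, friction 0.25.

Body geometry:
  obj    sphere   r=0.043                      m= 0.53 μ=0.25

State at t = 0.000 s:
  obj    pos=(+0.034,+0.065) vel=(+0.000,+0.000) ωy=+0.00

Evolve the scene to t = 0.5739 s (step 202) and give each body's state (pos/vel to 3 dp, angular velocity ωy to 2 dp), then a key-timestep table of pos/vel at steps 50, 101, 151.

State at t = 0.5739 s:
  obj    pos=(+0.416,-0.143) vel=(+1.330,-0.722) ωy=+35.20

Key-timestep trajectory:
   step    t(s)  obj.x    obj.z    obj.vx   obj.vz 
     50  0.1420   +0.057  +0.052  +0.329  -0.179
    101  0.2869   +0.129  +0.013  +0.665  -0.361
    151  0.4290   +0.247  -0.051  +0.995  -0.540


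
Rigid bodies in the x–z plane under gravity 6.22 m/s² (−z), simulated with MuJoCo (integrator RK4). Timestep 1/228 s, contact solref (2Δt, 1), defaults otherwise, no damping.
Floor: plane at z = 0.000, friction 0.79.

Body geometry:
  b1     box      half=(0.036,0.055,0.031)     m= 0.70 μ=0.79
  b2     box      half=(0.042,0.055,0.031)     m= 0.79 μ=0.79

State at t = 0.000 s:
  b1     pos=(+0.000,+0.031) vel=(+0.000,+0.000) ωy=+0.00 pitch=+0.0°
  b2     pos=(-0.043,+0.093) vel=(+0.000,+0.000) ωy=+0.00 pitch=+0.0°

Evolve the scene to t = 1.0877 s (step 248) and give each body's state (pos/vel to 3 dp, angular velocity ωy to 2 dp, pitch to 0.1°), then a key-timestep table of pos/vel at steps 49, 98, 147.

State at t = 1.0877 s:
  b1     pos=(+0.000,+0.031) vel=(+0.000,+0.000) ωy=+0.00 pitch=+0.0°
  b2     pos=(-0.081,+0.042) vel=(+0.000,+0.000) ωy=+0.00 pitch=-90.0°

Key-timestep trajectory:
   step    t(s)  b1.x    b1.z    b1.vx   b1.vz   b2.x    b2.z    b2.vx   b2.vz 
     49  0.2149   +0.000  +0.031  +0.000  +0.000   -0.062  +0.080  -0.177  -0.241
     98  0.4298   +0.000  +0.031  +0.000  +0.000   -0.099  +0.051  -0.059  +0.015
    147  0.6447   +0.000  +0.031  +0.000  +0.000   -0.086  +0.046  +0.194  -0.116


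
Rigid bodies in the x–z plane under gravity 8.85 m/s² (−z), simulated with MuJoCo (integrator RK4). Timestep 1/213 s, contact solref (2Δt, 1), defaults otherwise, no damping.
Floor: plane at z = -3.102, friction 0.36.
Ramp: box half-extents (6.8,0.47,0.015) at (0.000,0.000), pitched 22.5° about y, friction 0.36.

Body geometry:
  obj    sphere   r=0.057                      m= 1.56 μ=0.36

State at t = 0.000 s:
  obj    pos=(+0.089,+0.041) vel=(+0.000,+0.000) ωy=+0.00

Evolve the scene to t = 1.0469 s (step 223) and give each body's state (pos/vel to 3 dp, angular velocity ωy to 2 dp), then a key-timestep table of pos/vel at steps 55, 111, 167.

State at t = 1.0469 s:
  obj    pos=(+1.314,-0.466) vel=(+2.340,-0.969) ωy=+44.43

Key-timestep trajectory:
   step    t(s)  obj.x    obj.z    obj.vx   obj.vz 
     55  0.2582   +0.164  +0.010  +0.577  -0.239
    111  0.5211   +0.393  -0.085  +1.165  -0.482
    167  0.7840   +0.776  -0.244  +1.752  -0.726


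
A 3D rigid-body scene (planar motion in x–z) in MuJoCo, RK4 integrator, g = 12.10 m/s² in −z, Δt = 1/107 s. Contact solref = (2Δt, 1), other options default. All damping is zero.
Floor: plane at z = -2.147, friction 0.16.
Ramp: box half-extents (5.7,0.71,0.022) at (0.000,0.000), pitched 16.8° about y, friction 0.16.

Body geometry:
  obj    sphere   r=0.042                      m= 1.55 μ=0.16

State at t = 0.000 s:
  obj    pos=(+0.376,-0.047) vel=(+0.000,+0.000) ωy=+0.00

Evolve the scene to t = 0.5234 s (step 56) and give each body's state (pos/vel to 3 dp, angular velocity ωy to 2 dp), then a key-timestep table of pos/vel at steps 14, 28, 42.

State at t = 0.5234 s:
  obj    pos=(+0.704,-0.146) vel=(+1.252,-0.378) ωy=+31.11

Key-timestep trajectory:
   step    t(s)  obj.x    obj.z    obj.vx   obj.vz 
     14  0.1308   +0.397  -0.053  +0.313  -0.094
     28  0.2617   +0.458  -0.071  +0.626  -0.189
     42  0.3925   +0.560  -0.102  +0.939  -0.283


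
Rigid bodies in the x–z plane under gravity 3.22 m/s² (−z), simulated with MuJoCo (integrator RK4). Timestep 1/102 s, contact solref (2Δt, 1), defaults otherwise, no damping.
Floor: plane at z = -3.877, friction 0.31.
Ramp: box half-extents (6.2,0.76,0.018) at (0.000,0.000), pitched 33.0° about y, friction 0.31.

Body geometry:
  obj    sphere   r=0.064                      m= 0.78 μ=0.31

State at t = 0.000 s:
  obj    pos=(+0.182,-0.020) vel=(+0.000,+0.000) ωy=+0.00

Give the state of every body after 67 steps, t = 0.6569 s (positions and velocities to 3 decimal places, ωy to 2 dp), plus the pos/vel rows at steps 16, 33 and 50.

State at t = 0.6569 s:
  obj    pos=(+0.409,-0.168) vel=(+0.690,-0.448) ωy=+12.85

Key-timestep trajectory:
   step    t(s)  obj.x    obj.z    obj.vx   obj.vz 
     16  0.1569   +0.195  -0.029  +0.165  -0.107
     33  0.3235   +0.237  -0.056  +0.340  -0.221
     50  0.4902   +0.308  -0.102  +0.515  -0.335


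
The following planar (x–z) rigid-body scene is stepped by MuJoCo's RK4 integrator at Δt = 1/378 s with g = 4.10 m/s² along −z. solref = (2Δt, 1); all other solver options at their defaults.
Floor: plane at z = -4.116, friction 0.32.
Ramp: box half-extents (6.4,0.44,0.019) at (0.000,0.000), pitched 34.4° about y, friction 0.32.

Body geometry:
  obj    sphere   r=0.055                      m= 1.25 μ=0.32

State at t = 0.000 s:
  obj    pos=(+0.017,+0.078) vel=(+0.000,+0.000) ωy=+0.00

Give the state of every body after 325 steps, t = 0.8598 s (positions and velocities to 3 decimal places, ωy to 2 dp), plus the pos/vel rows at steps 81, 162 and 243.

State at t = 0.8598 s:
  obj    pos=(+0.522,-0.268) vel=(+1.174,-0.804) ωy=+25.86

Key-timestep trajectory:
   step    t(s)  obj.x    obj.z    obj.vx   obj.vz 
     81  0.2143   +0.048  +0.057  +0.293  -0.200
    162  0.4286   +0.142  -0.008  +0.585  -0.401
    243  0.6429   +0.299  -0.115  +0.878  -0.601


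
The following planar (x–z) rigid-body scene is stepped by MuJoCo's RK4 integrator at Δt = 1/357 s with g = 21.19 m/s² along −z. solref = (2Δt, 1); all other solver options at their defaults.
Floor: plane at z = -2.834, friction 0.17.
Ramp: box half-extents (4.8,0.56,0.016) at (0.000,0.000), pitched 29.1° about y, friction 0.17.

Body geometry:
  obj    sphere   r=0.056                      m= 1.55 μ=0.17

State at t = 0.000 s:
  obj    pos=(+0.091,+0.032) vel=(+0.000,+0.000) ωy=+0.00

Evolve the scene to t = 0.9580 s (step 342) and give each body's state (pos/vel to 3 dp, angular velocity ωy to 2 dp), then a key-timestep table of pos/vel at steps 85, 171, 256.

State at t = 0.9580 s:
  obj    pos=(+3.043,-1.611) vel=(+6.162,-3.430) ωy=+125.90

Key-timestep trajectory:
   step    t(s)  obj.x    obj.z    obj.vx   obj.vz 
     85  0.2381   +0.273  -0.070  +1.532  -0.853
    171  0.4790   +0.829  -0.379  +3.081  -1.715
    256  0.7171   +1.745  -0.889  +4.613  -2.567


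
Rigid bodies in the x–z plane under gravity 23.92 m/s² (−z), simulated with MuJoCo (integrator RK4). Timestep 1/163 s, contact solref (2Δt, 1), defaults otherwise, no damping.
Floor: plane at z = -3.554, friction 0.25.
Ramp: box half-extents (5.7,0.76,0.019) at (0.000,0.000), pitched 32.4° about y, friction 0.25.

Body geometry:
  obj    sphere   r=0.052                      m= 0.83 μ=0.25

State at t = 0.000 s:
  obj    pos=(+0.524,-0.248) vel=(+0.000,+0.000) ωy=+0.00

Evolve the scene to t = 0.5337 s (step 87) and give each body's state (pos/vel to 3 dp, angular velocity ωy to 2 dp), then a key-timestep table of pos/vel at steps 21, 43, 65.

State at t = 0.5337 s:
  obj    pos=(+1.625,-0.947) vel=(+4.126,-2.619) ωy=+93.91

Key-timestep trajectory:
   step    t(s)  obj.x    obj.z    obj.vx   obj.vz 
     21  0.1288   +0.588  -0.289  +0.997  -0.632
     43  0.2638   +0.793  -0.419  +2.040  -1.294
     65  0.3988   +1.139  -0.639  +3.083  -1.957


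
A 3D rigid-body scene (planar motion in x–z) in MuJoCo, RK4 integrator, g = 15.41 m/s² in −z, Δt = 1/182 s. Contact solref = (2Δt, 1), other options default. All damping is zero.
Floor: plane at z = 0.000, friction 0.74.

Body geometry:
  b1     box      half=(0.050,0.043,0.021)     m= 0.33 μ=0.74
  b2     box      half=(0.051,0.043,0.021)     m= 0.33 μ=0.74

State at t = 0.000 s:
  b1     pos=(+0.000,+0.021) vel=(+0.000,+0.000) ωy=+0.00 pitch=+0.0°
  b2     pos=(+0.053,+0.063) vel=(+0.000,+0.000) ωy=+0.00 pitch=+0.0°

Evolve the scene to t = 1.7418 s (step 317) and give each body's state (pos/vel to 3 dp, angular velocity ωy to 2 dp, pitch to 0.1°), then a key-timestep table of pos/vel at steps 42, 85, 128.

State at t = 1.7418 s:
  b1     pos=(+0.000,+0.021) vel=(+0.000,+0.000) ωy=+0.00 pitch=+0.0°
  b2     pos=(+0.103,+0.051) vel=(+0.000,+0.000) ωy=+0.00 pitch=+90.0°

Key-timestep trajectory:
   step    t(s)  b1.x    b1.z    b1.vx   b1.vz   b2.x    b2.z    b2.vx   b2.vz 
     42  0.2308   +0.000  +0.021  +0.000  +0.000   +0.079  +0.055  +0.171  +0.030
     85  0.4670   +0.000  +0.021  +0.000  +0.000   +0.117  +0.055  -0.003  -0.001
    128  0.7033   +0.000  +0.021  +0.000  +0.000   +0.102  +0.052  +0.181  -0.066


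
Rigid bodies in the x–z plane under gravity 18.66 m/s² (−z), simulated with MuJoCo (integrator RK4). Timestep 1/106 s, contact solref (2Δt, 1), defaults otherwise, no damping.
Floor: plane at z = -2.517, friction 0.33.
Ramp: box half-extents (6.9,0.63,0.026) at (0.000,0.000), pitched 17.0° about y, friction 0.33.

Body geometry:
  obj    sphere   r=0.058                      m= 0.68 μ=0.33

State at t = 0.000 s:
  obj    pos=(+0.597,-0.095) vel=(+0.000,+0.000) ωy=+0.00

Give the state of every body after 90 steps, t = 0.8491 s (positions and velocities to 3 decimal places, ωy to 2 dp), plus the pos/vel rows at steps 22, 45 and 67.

State at t = 0.8491 s:
  obj    pos=(+1.940,-0.505) vel=(+3.164,-0.967) ωy=+57.03

Key-timestep trajectory:
   step    t(s)  obj.x    obj.z    obj.vx   obj.vz 
     22  0.2075   +0.677  -0.119  +0.774  -0.237
     45  0.4245   +0.933  -0.197  +1.582  -0.484
     67  0.6321   +1.342  -0.322  +2.355  -0.720


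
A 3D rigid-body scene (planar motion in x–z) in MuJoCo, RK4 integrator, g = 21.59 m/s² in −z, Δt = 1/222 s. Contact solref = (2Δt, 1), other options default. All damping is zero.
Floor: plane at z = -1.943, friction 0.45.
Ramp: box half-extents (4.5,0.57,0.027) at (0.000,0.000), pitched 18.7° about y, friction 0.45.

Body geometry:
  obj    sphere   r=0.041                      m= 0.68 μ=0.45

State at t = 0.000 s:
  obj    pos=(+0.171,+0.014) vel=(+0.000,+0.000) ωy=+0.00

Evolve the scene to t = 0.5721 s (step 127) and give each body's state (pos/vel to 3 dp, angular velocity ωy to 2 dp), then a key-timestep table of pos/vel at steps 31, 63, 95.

State at t = 0.5721 s:
  obj    pos=(+0.937,-0.246) vel=(+2.679,-0.907) ωy=+68.97

Key-timestep trajectory:
   step    t(s)  obj.x    obj.z    obj.vx   obj.vz 
     31  0.1396   +0.217  -0.002  +0.654  -0.221
     63  0.2838   +0.360  -0.050  +1.329  -0.450
     95  0.4279   +0.600  -0.131  +2.004  -0.678


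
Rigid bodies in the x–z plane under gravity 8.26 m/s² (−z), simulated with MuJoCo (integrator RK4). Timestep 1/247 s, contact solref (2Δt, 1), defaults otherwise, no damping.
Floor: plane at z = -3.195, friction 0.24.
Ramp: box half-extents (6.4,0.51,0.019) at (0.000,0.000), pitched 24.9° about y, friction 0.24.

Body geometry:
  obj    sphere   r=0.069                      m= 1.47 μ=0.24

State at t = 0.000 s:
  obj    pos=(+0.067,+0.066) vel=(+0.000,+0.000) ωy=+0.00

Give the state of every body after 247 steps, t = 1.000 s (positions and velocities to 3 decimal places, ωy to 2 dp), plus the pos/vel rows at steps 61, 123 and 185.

State at t = 1.000 s:
  obj    pos=(+1.194,-0.457) vel=(+2.253,-1.046) ωy=+36.00

Key-timestep trajectory:
   step    t(s)  obj.x    obj.z    obj.vx   obj.vz 
     61  0.2470   +0.136  +0.034  +0.557  -0.258
    123  0.4980   +0.346  -0.064  +1.122  -0.521
    185  0.7490   +0.699  -0.227  +1.688  -0.783


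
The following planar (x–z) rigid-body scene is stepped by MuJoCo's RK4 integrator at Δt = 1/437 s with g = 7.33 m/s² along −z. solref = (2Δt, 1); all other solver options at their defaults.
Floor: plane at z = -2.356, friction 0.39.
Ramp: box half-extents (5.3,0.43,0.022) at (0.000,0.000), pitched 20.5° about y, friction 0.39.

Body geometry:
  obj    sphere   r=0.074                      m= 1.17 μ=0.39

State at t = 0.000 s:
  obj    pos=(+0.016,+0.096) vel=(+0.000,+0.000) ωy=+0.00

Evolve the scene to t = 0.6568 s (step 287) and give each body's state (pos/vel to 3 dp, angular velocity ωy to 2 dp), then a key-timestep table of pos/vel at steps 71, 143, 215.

State at t = 0.6568 s:
  obj    pos=(+0.387,-0.042) vel=(+1.128,-0.422) ωy=+16.27

Key-timestep trajectory:
   step    t(s)  obj.x    obj.z    obj.vx   obj.vz 
     71  0.1625   +0.039  +0.088  +0.279  -0.104
    143  0.3272   +0.108  +0.062  +0.562  -0.210
    215  0.4920   +0.224  +0.019  +0.845  -0.316


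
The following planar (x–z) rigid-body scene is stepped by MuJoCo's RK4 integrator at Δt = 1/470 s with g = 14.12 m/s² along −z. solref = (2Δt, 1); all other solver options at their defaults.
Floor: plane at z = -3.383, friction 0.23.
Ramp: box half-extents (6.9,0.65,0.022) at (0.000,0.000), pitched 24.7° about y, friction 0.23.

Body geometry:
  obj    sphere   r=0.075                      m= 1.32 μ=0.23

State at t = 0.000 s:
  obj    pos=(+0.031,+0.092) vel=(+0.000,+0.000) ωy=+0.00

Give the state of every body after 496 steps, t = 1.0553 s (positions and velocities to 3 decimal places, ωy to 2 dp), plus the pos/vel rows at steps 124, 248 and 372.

State at t = 1.0553 s:
  obj    pos=(+2.163,-0.888) vel=(+4.041,-1.859) ωy=+59.30

Key-timestep trajectory:
   step    t(s)  obj.x    obj.z    obj.vx   obj.vz 
    124  0.2638   +0.164  +0.031  +1.010  -0.465
    248  0.5277   +0.564  -0.153  +2.020  -0.929
    372  0.7915   +1.231  -0.459  +3.031  -1.394


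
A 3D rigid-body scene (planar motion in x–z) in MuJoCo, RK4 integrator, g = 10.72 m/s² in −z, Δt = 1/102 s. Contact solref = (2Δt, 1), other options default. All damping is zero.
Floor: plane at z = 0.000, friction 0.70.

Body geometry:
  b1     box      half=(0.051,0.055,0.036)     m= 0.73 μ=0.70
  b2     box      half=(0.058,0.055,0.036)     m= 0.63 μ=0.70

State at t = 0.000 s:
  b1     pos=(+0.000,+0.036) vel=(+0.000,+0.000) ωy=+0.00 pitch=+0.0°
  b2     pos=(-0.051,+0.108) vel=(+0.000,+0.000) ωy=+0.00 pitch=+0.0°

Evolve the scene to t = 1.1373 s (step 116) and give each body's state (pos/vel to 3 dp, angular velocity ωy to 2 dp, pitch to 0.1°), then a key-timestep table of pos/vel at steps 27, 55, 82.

State at t = 1.1373 s:
  b1     pos=(+0.000,+0.036) vel=(+0.000,+0.000) ωy=+0.00 pitch=+0.0°
  b2     pos=(-0.102,+0.058) vel=(+0.000,+0.000) ωy=+0.00 pitch=-90.0°

Key-timestep trajectory:
   step    t(s)  b1.x    b1.z    b1.vx   b1.vz   b2.x    b2.z    b2.vx   b2.vz 
     27  0.2647   +0.000  +0.036  +0.000  +0.000   -0.053  +0.108  -0.024  -0.001
     55  0.5392   +0.000  +0.036  +0.000  +0.000   -0.089  +0.075  -0.260  -0.689
     82  0.8039   +0.000  +0.036  +0.000  +0.000   -0.105  +0.060  +0.266  -0.137


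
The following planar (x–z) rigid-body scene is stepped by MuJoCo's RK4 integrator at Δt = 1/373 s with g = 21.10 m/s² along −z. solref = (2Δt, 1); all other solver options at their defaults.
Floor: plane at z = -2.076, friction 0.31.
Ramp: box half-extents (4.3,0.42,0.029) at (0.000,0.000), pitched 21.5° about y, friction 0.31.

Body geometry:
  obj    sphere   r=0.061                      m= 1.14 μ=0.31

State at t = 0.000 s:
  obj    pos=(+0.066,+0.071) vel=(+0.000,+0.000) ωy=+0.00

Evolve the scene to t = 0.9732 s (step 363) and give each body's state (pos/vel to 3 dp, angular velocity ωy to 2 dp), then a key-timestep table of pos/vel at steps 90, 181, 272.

State at t = 0.9732 s:
  obj    pos=(+2.500,-0.888) vel=(+5.002,-1.970) ωy=+88.12

Key-timestep trajectory:
   step    t(s)  obj.x    obj.z    obj.vx   obj.vz 
     90  0.2413   +0.216  +0.012  +1.240  -0.489
    181  0.4853   +0.671  -0.168  +2.494  -0.982
    272  0.7292   +1.433  -0.468  +3.748  -1.476


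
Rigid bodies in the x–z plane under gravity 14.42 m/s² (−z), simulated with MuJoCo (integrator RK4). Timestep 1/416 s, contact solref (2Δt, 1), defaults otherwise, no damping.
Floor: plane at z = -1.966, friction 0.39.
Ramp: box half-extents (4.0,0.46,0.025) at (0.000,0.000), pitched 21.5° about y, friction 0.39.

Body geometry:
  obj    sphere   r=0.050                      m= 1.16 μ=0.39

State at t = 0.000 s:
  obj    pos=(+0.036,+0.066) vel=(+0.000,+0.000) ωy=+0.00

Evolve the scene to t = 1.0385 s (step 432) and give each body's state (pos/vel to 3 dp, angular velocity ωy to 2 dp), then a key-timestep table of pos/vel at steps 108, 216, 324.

State at t = 1.0385 s:
  obj    pos=(+1.930,-0.680) vel=(+3.647,-1.437) ωy=+78.40

Key-timestep trajectory:
   step    t(s)  obj.x    obj.z    obj.vx   obj.vz 
    108  0.2596   +0.155  +0.020  +0.912  -0.359
    216  0.5192   +0.510  -0.120  +1.824  -0.718
    324  0.7788   +1.101  -0.353  +2.736  -1.078


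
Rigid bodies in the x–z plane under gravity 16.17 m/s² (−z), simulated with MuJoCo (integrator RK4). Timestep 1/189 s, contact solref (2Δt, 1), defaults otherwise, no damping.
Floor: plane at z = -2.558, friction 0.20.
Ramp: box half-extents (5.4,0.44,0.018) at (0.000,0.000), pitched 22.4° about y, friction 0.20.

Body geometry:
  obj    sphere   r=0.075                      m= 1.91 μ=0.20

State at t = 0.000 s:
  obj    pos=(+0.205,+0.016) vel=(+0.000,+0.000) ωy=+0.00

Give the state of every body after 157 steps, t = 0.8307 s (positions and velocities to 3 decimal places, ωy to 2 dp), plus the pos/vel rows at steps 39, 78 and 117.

State at t = 0.8307 s:
  obj    pos=(+1.609,-0.563) vel=(+3.381,-1.393) ωy=+48.74

Key-timestep trajectory:
   step    t(s)  obj.x    obj.z    obj.vx   obj.vz 
     39  0.2063   +0.292  -0.020  +0.840  -0.346
     78  0.4127   +0.552  -0.127  +1.680  -0.692
    117  0.6190   +0.985  -0.305  +2.519  -1.038


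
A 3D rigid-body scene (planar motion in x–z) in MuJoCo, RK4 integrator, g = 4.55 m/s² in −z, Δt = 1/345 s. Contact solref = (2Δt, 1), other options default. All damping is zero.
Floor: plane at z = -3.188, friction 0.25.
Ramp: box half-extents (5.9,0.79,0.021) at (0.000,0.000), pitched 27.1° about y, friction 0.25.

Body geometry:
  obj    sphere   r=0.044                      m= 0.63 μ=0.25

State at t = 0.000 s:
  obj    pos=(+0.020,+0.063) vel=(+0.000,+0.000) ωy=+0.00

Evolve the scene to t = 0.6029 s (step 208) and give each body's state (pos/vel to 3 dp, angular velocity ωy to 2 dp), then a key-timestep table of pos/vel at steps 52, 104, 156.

State at t = 0.6029 s:
  obj    pos=(+0.260,-0.060) vel=(+0.795,-0.407) ωy=+20.28

Key-timestep trajectory:
   step    t(s)  obj.x    obj.z    obj.vx   obj.vz 
     52  0.1507   +0.035  +0.055  +0.199  -0.102
    104  0.3014   +0.080  +0.032  +0.397  -0.203
    156  0.4522   +0.155  -0.006  +0.596  -0.305


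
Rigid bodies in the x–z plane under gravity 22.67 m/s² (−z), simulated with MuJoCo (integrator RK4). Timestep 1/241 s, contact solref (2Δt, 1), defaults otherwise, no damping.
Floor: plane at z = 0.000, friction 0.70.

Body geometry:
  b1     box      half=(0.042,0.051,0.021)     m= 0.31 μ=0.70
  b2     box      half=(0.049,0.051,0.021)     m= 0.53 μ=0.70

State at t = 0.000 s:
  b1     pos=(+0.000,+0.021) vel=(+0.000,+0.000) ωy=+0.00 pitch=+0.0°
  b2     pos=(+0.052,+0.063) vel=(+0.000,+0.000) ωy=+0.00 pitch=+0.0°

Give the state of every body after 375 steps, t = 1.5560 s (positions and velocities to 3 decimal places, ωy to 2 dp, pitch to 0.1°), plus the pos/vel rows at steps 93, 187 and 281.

State at t = 1.5560 s:
  b1     pos=(-0.002,+0.021) vel=(-0.001,+0.000) ωy=+0.00 pitch=+0.0°
  b2     pos=(+0.063,+0.049) vel=(+0.000,-0.001) ωy=-0.03 pitch=+43.7°

Key-timestep trajectory:
   step    t(s)  b1.x    b1.z    b1.vx   b1.vz   b2.x    b2.z    b2.vx   b2.vz 
     93  0.3859   +0.000  +0.021  -0.001  +0.000   +0.063  +0.050  +0.000  -0.001
    187  0.7759   -0.001  +0.021  -0.001  +0.000   +0.063  +0.049  +0.000  -0.001
    281  1.1660   -0.001  +0.021  -0.001  +0.000   +0.063  +0.049  +0.000  -0.001


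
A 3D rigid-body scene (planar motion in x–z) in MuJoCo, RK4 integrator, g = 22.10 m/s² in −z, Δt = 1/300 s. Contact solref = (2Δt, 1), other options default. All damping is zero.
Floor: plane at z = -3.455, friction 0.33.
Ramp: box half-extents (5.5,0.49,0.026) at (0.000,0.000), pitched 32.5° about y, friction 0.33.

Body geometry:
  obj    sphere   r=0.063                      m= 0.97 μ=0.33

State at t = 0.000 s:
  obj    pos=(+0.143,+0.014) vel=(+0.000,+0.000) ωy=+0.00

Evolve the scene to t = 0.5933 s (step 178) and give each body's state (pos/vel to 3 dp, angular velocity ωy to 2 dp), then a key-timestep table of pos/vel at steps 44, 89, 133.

State at t = 0.5933 s:
  obj    pos=(+1.402,-0.788) vel=(+4.245,-2.704) ωy=+79.86

Key-timestep trajectory:
   step    t(s)  obj.x    obj.z    obj.vx   obj.vz 
     44  0.1467   +0.220  -0.035  +1.049  -0.669
     89  0.2967   +0.458  -0.186  +2.122  -1.352
    133  0.4433   +0.846  -0.434  +3.172  -2.020


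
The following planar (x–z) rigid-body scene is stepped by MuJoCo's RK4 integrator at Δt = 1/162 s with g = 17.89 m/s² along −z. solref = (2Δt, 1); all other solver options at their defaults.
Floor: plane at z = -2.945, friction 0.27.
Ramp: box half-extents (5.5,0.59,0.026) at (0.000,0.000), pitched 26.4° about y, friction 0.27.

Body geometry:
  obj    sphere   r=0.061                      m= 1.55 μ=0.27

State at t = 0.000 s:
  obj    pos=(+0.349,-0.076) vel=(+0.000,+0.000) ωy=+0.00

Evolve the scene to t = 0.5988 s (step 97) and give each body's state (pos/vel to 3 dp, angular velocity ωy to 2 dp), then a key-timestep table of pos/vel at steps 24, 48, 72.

State at t = 0.5988 s:
  obj    pos=(+1.261,-0.529) vel=(+3.047,-1.513) ωy=+55.75

Key-timestep trajectory:
   step    t(s)  obj.x    obj.z    obj.vx   obj.vz 
     24  0.1481   +0.405  -0.104  +0.754  -0.374
     48  0.2963   +0.572  -0.187  +1.508  -0.749
     72  0.4444   +0.852  -0.326  +2.262  -1.123


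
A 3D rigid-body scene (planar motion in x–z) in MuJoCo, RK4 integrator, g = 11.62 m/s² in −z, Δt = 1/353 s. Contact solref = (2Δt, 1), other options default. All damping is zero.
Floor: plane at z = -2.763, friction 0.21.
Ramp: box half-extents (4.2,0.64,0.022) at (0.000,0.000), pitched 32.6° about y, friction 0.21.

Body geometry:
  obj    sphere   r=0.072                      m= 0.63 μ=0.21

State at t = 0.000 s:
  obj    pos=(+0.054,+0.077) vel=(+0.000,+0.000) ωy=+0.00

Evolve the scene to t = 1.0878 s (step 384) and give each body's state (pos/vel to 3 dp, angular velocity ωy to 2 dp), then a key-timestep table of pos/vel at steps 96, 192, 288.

State at t = 1.0878 s:
  obj    pos=(+2.283,-1.349) vel=(+4.098,-2.621) ωy=+67.55

Key-timestep trajectory:
   step    t(s)  obj.x    obj.z    obj.vx   obj.vz 
     96  0.2720   +0.193  -0.012  +1.025  -0.655
    192  0.5439   +0.611  -0.279  +2.049  -1.311
    288  0.8159   +1.308  -0.725  +3.074  -1.966


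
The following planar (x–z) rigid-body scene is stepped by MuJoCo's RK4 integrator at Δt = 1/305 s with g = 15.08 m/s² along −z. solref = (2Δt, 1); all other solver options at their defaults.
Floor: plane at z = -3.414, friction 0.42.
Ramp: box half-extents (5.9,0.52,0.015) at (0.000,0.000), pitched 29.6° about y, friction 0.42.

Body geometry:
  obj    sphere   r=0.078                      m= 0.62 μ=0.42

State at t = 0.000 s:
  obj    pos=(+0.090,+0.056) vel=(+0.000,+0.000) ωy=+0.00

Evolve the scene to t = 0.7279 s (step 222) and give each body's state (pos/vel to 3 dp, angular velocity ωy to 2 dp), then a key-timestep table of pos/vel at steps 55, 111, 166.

State at t = 0.7279 s:
  obj    pos=(+1.316,-0.640) vel=(+3.367,-1.913) ωy=+49.64

Key-timestep trajectory:
   step    t(s)  obj.x    obj.z    obj.vx   obj.vz 
     55  0.1803   +0.165  +0.013  +0.834  -0.474
    111  0.3639   +0.396  -0.118  +1.684  -0.957
    166  0.5443   +0.775  -0.333  +2.518  -1.430


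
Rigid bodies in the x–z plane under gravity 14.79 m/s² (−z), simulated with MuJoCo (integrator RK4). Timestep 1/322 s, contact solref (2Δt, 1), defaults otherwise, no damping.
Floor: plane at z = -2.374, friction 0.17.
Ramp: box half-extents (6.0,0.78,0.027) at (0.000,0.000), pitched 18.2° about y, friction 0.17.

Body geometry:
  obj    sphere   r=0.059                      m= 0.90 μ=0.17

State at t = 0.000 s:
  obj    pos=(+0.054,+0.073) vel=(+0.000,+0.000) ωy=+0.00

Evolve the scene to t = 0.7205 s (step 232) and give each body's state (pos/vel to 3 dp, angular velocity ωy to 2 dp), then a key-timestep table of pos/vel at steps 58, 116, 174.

State at t = 0.7205 s:
  obj    pos=(+0.868,-0.195) vel=(+2.259,-0.743) ωy=+40.29

Key-timestep trajectory:
   step    t(s)  obj.x    obj.z    obj.vx   obj.vz 
     58  0.1801   +0.105  +0.056  +0.565  -0.186
    116  0.3602   +0.257  +0.006  +1.129  -0.371
    174  0.5404   +0.512  -0.078  +1.694  -0.557


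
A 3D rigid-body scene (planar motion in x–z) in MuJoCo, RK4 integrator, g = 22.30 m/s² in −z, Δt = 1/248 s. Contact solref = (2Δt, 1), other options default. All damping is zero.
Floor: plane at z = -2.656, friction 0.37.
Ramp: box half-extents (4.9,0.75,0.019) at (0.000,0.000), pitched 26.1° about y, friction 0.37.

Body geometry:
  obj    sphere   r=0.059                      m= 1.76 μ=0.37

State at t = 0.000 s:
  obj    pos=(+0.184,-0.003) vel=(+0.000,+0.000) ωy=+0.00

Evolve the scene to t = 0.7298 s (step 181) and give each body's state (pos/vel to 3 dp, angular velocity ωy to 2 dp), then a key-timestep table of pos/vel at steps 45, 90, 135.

State at t = 0.7298 s:
  obj    pos=(+1.860,-0.824) vel=(+4.593,-2.250) ωy=+86.67

Key-timestep trajectory:
   step    t(s)  obj.x    obj.z    obj.vx   obj.vz 
     45  0.1815   +0.288  -0.054  +1.142  -0.559
     90  0.3629   +0.598  -0.206  +2.284  -1.119
    135  0.5444   +1.116  -0.460  +3.426  -1.678


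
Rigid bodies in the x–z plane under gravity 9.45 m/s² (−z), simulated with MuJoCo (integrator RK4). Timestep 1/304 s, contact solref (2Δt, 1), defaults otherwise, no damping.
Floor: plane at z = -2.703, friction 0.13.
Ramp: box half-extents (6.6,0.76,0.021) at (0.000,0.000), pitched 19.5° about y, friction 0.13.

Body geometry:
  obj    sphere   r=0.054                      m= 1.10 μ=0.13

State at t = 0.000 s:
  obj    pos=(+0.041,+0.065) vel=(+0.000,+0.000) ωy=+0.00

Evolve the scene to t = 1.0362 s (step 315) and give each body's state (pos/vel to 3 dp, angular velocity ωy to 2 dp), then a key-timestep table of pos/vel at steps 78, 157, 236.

State at t = 1.0362 s:
  obj    pos=(+1.181,-0.339) vel=(+2.201,-0.779) ωy=+43.23

Key-timestep trajectory:
   step    t(s)  obj.x    obj.z    obj.vx   obj.vz 
     78  0.2566   +0.111  +0.040  +0.545  -0.193
    157  0.5164   +0.324  -0.035  +1.097  -0.388
    236  0.7763   +0.681  -0.162  +1.649  -0.584


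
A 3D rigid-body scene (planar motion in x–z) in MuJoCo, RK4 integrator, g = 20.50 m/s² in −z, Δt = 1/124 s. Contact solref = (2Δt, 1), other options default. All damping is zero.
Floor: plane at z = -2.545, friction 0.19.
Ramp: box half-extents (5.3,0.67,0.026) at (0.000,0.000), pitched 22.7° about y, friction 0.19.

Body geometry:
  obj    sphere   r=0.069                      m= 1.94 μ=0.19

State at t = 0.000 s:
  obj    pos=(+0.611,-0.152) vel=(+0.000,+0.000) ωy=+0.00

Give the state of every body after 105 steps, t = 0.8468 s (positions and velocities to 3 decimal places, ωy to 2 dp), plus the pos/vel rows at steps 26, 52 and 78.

State at t = 0.8468 s:
  obj    pos=(+2.480,-0.935) vel=(+4.415,-1.847) ωy=+69.31

Key-timestep trajectory:
   step    t(s)  obj.x    obj.z    obj.vx   obj.vz 
     26  0.2097   +0.726  -0.201  +1.093  -0.457
     52  0.4194   +1.069  -0.344  +2.186  -0.915
     78  0.6290   +1.643  -0.584  +3.279  -1.372


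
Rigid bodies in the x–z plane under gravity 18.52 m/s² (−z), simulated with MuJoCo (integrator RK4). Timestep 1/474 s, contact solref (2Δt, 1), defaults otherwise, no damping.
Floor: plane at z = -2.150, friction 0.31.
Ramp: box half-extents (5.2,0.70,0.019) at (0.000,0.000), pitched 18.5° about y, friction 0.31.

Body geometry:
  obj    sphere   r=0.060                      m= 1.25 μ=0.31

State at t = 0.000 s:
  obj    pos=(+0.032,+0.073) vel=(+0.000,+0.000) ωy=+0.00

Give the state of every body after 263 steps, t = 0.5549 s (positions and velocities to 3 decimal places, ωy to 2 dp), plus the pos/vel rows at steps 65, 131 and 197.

State at t = 0.5549 s:
  obj    pos=(+0.645,-0.132) vel=(+2.209,-0.739) ωy=+38.81

Key-timestep trajectory:
   step    t(s)  obj.x    obj.z    obj.vx   obj.vz 
     65  0.1371   +0.069  +0.060  +0.546  -0.183
    131  0.2764   +0.184  +0.022  +1.100  -0.368
    197  0.4156   +0.376  -0.042  +1.654  -0.554


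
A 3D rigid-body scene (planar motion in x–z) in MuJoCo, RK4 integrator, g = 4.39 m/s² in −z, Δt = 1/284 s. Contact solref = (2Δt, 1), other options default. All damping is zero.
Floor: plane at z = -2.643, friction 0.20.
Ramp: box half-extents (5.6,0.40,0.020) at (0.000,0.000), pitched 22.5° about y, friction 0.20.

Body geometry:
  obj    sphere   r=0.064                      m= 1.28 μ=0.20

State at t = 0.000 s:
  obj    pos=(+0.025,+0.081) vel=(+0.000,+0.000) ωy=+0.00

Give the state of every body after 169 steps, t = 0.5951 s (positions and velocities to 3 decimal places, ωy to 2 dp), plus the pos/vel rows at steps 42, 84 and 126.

State at t = 0.5951 s:
  obj    pos=(+0.221,-0.001) vel=(+0.660,-0.273) ωy=+11.15

Key-timestep trajectory:
   step    t(s)  obj.x    obj.z    obj.vx   obj.vz 
     42  0.1479   +0.037  +0.076  +0.164  -0.068
     84  0.2958   +0.073  +0.061  +0.328  -0.136
    126  0.4437   +0.134  +0.035  +0.492  -0.204


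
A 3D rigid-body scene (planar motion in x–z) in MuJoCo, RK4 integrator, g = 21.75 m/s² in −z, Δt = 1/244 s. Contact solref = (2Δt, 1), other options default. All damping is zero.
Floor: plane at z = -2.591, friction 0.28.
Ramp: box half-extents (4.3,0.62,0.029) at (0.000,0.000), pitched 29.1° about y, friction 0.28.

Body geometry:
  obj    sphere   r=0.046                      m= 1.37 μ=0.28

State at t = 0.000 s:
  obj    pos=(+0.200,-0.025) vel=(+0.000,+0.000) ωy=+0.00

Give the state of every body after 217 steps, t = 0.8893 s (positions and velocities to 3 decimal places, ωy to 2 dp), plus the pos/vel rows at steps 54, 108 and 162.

State at t = 0.8893 s:
  obj    pos=(+2.811,-1.479) vel=(+5.871,-3.268) ωy=+146.05

Key-timestep trajectory:
   step    t(s)  obj.x    obj.z    obj.vx   obj.vz 
     54  0.2213   +0.362  -0.115  +1.461  -0.813
    108  0.4426   +0.847  -0.385  +2.922  -1.626
    162  0.6639   +1.655  -0.835  +4.383  -2.440


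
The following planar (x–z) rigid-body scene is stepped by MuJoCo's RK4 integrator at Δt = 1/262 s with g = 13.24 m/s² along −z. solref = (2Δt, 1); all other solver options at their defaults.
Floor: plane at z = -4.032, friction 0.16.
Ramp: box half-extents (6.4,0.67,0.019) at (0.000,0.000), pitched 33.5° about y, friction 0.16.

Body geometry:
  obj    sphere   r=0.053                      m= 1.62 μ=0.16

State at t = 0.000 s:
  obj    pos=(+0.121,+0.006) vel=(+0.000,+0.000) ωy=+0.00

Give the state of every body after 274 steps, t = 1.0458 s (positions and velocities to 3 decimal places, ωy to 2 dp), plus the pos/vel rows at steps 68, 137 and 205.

State at t = 1.0458 s:
  obj    pos=(+2.648,-1.666) vel=(+4.834,-3.197) ωy=+87.10

Key-timestep trajectory:
   step    t(s)  obj.x    obj.z    obj.vx   obj.vz 
     68  0.2595   +0.277  -0.097  +1.198  -0.797
    137  0.5229   +0.753  -0.412  +2.418  -1.595
    205  0.7824   +1.536  -0.930  +3.628  -2.366


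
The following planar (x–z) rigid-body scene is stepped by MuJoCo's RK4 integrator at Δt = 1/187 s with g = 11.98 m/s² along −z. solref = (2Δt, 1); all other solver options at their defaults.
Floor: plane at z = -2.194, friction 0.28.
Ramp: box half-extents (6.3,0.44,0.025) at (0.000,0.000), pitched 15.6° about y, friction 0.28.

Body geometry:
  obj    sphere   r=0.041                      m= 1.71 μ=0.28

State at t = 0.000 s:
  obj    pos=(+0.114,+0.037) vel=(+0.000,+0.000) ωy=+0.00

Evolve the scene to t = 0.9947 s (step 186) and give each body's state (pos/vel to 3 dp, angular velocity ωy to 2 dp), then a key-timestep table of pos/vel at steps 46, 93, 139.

State at t = 0.9947 s:
  obj    pos=(+1.210,-0.269) vel=(+2.205,-0.616) ωy=+55.82

Key-timestep trajectory:
   step    t(s)  obj.x    obj.z    obj.vx   obj.vz 
     46  0.2460   +0.181  +0.018  +0.545  -0.152
     93  0.4973   +0.388  -0.040  +1.102  -0.308
    139  0.7433   +0.726  -0.134  +1.648  -0.460


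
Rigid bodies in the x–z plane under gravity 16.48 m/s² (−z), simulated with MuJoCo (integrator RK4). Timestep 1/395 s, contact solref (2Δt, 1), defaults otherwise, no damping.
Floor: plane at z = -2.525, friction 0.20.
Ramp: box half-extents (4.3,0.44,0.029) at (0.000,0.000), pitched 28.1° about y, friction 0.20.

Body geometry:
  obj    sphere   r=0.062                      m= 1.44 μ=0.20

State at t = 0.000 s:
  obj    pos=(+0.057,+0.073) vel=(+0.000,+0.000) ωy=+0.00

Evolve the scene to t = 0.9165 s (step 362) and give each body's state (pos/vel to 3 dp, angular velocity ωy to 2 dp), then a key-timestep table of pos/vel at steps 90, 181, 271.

State at t = 0.9165 s:
  obj    pos=(+2.111,-1.024) vel=(+4.483,-2.393) ωy=+81.94

Key-timestep trajectory:
   step    t(s)  obj.x    obj.z    obj.vx   obj.vz 
     90  0.2278   +0.184  +0.005  +1.115  -0.595
    181  0.4582   +0.571  -0.201  +2.241  -1.197
    271  0.6861   +1.208  -0.542  +3.356  -1.792


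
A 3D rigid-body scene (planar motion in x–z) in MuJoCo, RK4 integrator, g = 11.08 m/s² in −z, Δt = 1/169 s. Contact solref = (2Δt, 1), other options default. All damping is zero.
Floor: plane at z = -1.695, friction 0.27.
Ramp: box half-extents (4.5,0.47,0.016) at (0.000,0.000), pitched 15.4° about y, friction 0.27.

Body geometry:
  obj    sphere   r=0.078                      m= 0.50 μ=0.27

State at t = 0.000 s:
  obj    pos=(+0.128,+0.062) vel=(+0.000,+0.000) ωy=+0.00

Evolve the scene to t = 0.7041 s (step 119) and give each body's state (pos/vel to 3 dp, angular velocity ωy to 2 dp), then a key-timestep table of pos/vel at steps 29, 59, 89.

State at t = 0.7041 s:
  obj    pos=(+0.630,-0.076) vel=(+1.427,-0.393) ωy=+18.97

Key-timestep trajectory:
   step    t(s)  obj.x    obj.z    obj.vx   obj.vz 
     29  0.1716   +0.158  +0.054  +0.348  -0.096
     59  0.3491   +0.252  +0.028  +0.707  -0.195
     89  0.5266   +0.409  -0.015  +1.067  -0.294


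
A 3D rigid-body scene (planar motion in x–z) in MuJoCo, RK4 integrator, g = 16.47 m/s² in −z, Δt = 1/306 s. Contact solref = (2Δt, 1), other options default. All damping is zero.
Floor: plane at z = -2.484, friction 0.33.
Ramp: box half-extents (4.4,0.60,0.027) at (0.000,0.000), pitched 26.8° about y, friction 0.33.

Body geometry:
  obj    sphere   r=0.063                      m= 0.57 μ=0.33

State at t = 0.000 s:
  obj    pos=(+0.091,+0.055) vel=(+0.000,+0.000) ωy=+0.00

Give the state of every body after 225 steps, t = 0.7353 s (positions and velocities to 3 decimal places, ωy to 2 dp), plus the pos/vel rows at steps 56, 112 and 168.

State at t = 0.7353 s:
  obj    pos=(+1.371,-0.592) vel=(+3.481,-1.759) ωy=+61.90

Key-timestep trajectory:
   step    t(s)  obj.x    obj.z    obj.vx   obj.vz 
     56  0.1830   +0.170  +0.015  +0.867  -0.438
    112  0.3660   +0.408  -0.105  +1.733  -0.875
    168  0.5490   +0.805  -0.306  +2.599  -1.313


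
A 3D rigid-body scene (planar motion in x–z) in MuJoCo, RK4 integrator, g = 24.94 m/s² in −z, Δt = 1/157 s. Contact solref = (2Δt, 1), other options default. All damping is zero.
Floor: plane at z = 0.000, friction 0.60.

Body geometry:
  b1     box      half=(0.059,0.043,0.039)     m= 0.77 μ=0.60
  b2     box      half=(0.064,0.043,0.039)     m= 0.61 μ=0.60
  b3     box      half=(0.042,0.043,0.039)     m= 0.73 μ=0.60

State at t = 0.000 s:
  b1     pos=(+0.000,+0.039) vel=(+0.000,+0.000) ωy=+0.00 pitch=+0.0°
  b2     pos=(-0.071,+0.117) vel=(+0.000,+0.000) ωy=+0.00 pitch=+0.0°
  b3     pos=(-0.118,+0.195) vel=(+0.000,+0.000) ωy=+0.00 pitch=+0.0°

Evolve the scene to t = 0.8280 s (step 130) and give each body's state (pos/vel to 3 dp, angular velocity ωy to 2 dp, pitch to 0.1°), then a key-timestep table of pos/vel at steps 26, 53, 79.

State at t = 0.8280 s:
  b1     pos=(+0.000,+0.039) vel=(+0.000,+0.000) ωy=+0.00 pitch=+0.0°
  b2     pos=(-0.130,+0.064) vel=(+0.000,+0.000) ωy=+0.00 pitch=-90.0°
  b3     pos=(-0.251,+0.042) vel=(+0.000,+0.000) ωy=+0.00 pitch=-90.0°

Key-timestep trajectory:
   step    t(s)  b1.x    b1.z    b1.vx   b1.vz   b2.x    b2.z    b2.vx   b2.vz   b3.x    b3.z    b3.vx   b3.vz 
     26  0.1656   +0.000  +0.039  +0.000  +0.000   -0.115  +0.068  -0.740  -0.133   -0.221  +0.040  -1.208  -0.787
     53  0.3376   +0.000  +0.039  +0.000  +0.000   -0.160  +0.074  +0.034  -0.005   -0.251  +0.041  -0.020  +0.034
     79  0.5032   +0.000  +0.039  +0.000  +0.000   -0.125  +0.067  -0.032  +0.023   -0.251  +0.042  +0.000  +0.000


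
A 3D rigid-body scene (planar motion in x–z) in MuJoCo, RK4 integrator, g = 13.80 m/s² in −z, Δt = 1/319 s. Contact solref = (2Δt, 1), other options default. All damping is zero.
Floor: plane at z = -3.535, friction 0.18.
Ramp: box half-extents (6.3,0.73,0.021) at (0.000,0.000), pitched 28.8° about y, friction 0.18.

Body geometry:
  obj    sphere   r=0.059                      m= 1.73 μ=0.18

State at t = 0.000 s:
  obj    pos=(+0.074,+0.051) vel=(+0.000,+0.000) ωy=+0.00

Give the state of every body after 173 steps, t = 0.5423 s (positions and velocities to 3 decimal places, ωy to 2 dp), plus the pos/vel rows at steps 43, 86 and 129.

State at t = 0.5423 s:
  obj    pos=(+0.686,-0.286) vel=(+2.257,-1.241) ωy=+43.63

Key-timestep trajectory:
   step    t(s)  obj.x    obj.z    obj.vx   obj.vz 
     43  0.1348   +0.112  +0.030  +0.561  -0.309
     86  0.2696   +0.225  -0.033  +1.122  -0.617
    129  0.4044   +0.414  -0.136  +1.683  -0.925
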